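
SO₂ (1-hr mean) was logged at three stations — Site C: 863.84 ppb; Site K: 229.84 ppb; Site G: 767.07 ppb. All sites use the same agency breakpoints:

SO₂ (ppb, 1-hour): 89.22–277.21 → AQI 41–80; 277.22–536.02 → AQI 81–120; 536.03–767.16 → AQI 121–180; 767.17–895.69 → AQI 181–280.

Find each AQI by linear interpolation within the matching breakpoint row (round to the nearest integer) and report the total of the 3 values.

505

Site C: row 767.17–895.69 (AQI 181–280). (280−181)·(863.84−767.17)/(895.69−767.17) + 181 = 99·96.67/128.52 + 181 ≈ 255.47 → 255.
Site K: 229.84 lies in 89.22–277.21, so I_lo=41, I_hi=80, C_lo=89.22, C_hi=277.21.
(80−41)/(277.21−89.22) × (229.84−89.22) + 41 = 39/187.99 × 140.62 + 41 ≈ 70.17 → 70.
Site G: 767.07 lies in 536.03–767.16, so I_lo=121, I_hi=180, C_lo=536.03, C_hi=767.16.
(180−121)/(767.16−536.03) × (767.07−536.03) + 121 = 59/231.13 × 231.04 + 121 ≈ 179.98 → 180.
AQIs: Site C=255, Site K=70, Site G=180. Sum = 255 + 70 + 180 = 505.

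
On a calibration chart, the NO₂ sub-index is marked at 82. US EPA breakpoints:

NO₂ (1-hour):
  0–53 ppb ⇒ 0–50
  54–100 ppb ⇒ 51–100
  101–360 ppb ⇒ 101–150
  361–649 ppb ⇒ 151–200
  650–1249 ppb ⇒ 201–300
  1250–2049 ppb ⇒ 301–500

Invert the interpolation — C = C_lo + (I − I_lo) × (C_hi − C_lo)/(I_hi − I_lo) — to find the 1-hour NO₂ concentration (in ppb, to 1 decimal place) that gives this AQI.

83.1

AQI 82 lies in the 51–100 band, which corresponds to 54–100 ppb.
C = 54 + (82−51)×(100−54)/(100−51) = 54 + 31×46/49 ≈ 83.102 ppb → 83.1 ppb to 1 dp.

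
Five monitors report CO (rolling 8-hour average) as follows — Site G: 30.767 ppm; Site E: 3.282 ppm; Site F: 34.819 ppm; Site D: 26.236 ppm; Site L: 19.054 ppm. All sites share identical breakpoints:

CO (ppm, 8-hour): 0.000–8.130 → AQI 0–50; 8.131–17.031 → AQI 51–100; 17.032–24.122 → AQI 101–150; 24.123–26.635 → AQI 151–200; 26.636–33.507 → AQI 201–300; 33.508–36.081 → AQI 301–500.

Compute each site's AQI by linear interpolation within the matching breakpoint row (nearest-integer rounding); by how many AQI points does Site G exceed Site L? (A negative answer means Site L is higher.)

Site G: 30.767 ∈ [26.636, 33.507] ↔ index [201, 300].
201 + (30.767−26.636)·(300−201)/(33.507−26.636) = 201 + 4.131·99/6.871 ≈ 260.52, so AQI = 261.
Site E 3.282: bracket 0.000–8.130 → index 0–50; slope 50/8.130, offset 3.282.
AQI = 0 + 50/8.130·3.282 ≈ 20.18 ⇒ 20.
Site F: 34.819 lies in 33.508–36.081, so I_lo=301, I_hi=500, C_lo=33.508, C_hi=36.081.
(500−301)/(36.081−33.508) × (34.819−33.508) + 301 = 199/2.573 × 1.311 + 301 ≈ 402.39 → 402.
Site D: row 24.123–26.635 (AQI 151–200). (200−151)·(26.236−24.123)/(26.635−24.123) + 151 = 49·2.113/2.512 + 151 ≈ 192.22 → 192.
Site L: row 17.032–24.122 (AQI 101–150). (150−101)·(19.054−17.032)/(24.122−17.032) + 101 = 49·2.022/7.090 + 101 ≈ 114.97 → 115.
AQIs: Site G=261, Site E=20, Site F=402, Site D=192, Site L=115. Site G (261) − Site L (115) = 146.

146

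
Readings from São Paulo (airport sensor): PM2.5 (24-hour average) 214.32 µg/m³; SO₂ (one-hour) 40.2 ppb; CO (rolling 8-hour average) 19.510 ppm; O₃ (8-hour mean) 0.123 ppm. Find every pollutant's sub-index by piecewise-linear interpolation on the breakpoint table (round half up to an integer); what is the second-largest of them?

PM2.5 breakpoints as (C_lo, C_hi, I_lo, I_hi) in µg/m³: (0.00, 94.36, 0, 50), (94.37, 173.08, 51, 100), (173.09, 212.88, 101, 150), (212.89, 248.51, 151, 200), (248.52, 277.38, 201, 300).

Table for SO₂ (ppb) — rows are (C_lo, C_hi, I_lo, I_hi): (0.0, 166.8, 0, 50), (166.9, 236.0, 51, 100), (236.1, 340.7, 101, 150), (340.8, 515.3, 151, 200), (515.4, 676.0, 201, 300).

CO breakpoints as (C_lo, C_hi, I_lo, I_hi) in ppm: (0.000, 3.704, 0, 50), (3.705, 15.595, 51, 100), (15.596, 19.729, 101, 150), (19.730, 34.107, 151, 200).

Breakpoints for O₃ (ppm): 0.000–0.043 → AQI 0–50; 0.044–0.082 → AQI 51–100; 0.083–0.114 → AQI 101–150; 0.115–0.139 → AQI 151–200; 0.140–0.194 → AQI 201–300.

PM2.5: 214.32 ∈ [212.89, 248.51] ↔ index [151, 200].
151 + (214.32−212.89)·(200−151)/(248.51−212.89) = 151 + 1.43·49/35.62 ≈ 152.97, so AQI = 153.
SO₂: 40.2 lies in 0.0–166.8, so I_lo=0, I_hi=50, C_lo=0.0, C_hi=166.8.
(50−0)/(166.8−0.0) × (40.2−0.0) + 0 = 50/166.8 × 40.2 + 0 ≈ 12.05 → 12.
CO: 19.510 lies in 15.596–19.729, so I_lo=101, I_hi=150, C_lo=15.596, C_hi=19.729.
(150−101)/(19.729−15.596) × (19.510−15.596) + 101 = 49/4.133 × 3.914 + 101 ≈ 147.40 → 147.
O₃: 0.123 lies in 0.115–0.139, so I_lo=151, I_hi=200, C_lo=0.115, C_hi=0.139.
(200−151)/(0.139−0.115) × (0.123−0.115) + 151 = 49/0.024 × 0.008 + 151 ≈ 167.33 → 167.
Sub-indices: PM2.5→153, SO₂→12, CO→147, O₃→167. Ranked high→low: 167, 153, 147, 12. Second-highest sub-index = 153.

153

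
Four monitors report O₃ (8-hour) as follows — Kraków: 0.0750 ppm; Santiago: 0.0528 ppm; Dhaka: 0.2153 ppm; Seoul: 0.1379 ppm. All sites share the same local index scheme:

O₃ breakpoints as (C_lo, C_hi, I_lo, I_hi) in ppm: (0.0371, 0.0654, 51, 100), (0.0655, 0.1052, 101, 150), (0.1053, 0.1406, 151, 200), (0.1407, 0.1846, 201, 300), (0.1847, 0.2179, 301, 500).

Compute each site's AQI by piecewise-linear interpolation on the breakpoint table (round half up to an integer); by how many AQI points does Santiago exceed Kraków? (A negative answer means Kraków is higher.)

Kraków: 0.0750 lies in 0.0655–0.1052, so I_lo=101, I_hi=150, C_lo=0.0655, C_hi=0.1052.
(150−101)/(0.1052−0.0655) × (0.0750−0.0655) + 101 = 49/0.0397 × 0.0095 + 101 ≈ 112.73 → 113.
Santiago: 0.0528 ∈ [0.0371, 0.0654] ↔ index [51, 100].
51 + (0.0528−0.0371)·(100−51)/(0.0654−0.0371) = 51 + 0.0157·49/0.0283 ≈ 78.18, so AQI = 78.
Dhaka: row 0.1847–0.2179 (AQI 301–500). (500−301)·(0.2153−0.1847)/(0.2179−0.1847) + 301 = 199·0.0306/0.0332 + 301 ≈ 484.42 → 484.
Seoul: row 0.1053–0.1406 (AQI 151–200). (200−151)·(0.1379−0.1053)/(0.1406−0.1053) + 151 = 49·0.0326/0.0353 + 151 ≈ 196.25 → 196.
AQIs: Kraków=113, Santiago=78, Dhaka=484, Seoul=196. Santiago (78) − Kraków (113) = -35.

-35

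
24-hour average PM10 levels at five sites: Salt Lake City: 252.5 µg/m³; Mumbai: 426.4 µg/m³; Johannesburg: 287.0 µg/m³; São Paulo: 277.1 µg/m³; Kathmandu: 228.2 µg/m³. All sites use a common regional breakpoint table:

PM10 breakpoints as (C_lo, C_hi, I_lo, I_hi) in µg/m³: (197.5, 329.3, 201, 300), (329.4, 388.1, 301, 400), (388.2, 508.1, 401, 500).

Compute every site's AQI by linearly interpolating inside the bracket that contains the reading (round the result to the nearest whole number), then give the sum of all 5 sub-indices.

1428

Salt Lake City: 252.5 lies in 197.5–329.3, so I_lo=201, I_hi=300, C_lo=197.5, C_hi=329.3.
(300−201)/(329.3−197.5) × (252.5−197.5) + 201 = 99/131.8 × 55.0 + 201 ≈ 242.31 → 242.
Mumbai: row 388.2–508.1 (AQI 401–500). (500−401)·(426.4−388.2)/(508.1−388.2) + 401 = 99·38.2/119.9 + 401 ≈ 432.54 → 433.
Johannesburg: row 197.5–329.3 (AQI 201–300). (300−201)·(287.0−197.5)/(329.3−197.5) + 201 = 99·89.5/131.8 + 201 ≈ 268.23 → 268.
São Paulo: 277.1 lies in 197.5–329.3, so I_lo=201, I_hi=300, C_lo=197.5, C_hi=329.3.
(300−201)/(329.3−197.5) × (277.1−197.5) + 201 = 99/131.8 × 79.6 + 201 ≈ 260.79 → 261.
Kathmandu: 228.2 lies in 197.5–329.3, so I_lo=201, I_hi=300, C_lo=197.5, C_hi=329.3.
(300−201)/(329.3−197.5) × (228.2−197.5) + 201 = 99/131.8 × 30.7 + 201 ≈ 224.06 → 224.
AQIs: Salt Lake City=242, Mumbai=433, Johannesburg=268, São Paulo=261, Kathmandu=224. Sum = 242 + 433 + 268 + 261 + 224 = 1428.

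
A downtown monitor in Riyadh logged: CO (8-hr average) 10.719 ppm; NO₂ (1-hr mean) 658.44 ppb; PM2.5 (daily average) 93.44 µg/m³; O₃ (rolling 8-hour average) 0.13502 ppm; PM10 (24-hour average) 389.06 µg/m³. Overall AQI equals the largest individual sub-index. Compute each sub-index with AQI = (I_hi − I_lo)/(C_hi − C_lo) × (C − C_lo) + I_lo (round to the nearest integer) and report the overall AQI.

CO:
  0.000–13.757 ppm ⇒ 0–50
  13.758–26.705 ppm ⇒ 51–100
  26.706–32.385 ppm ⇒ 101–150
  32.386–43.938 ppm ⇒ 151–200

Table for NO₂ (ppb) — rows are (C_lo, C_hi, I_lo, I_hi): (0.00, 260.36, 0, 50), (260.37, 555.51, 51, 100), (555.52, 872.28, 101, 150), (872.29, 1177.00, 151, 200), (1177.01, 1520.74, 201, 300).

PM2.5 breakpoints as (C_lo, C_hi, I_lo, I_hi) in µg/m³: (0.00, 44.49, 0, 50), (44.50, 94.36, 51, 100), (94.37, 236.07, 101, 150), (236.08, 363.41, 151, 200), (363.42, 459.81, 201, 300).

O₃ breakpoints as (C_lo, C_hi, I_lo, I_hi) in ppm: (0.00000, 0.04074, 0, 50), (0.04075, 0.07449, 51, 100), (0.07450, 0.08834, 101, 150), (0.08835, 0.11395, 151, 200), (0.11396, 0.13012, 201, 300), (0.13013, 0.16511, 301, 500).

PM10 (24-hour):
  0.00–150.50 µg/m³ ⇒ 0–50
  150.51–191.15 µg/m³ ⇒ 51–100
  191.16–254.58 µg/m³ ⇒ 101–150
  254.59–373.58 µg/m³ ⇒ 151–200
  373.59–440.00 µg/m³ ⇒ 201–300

329

CO 10.719: bracket 0.000–13.757 → index 0–50; slope 50/13.757, offset 10.719.
AQI = 0 + 50/13.757·10.719 ≈ 38.96 ⇒ 39.
NO₂ 658.44: bracket 555.52–872.28 → index 101–150; slope 49/316.76, offset 102.92.
AQI = 101 + 49/316.76·102.92 ≈ 116.92 ⇒ 117.
PM2.5 93.44: bracket 44.50–94.36 → index 51–100; slope 49/49.86, offset 48.94.
AQI = 51 + 49/49.86·48.94 ≈ 99.10 ⇒ 99.
O₃: row 0.13013–0.16511 (AQI 301–500). (500−301)·(0.13502−0.13013)/(0.16511−0.13013) + 301 = 199·0.00489/0.03498 + 301 ≈ 328.82 → 329.
PM10 389.06: bracket 373.59–440.00 → index 201–300; slope 99/66.41, offset 15.47.
AQI = 201 + 99/66.41·15.47 ≈ 224.06 ⇒ 224.
Sub-indices: CO→39, NO₂→117, PM2.5→99, O₃→329, PM10→224. Overall AQI = max = 329; dominant pollutant is O₃.
AQI 329: Hazardous.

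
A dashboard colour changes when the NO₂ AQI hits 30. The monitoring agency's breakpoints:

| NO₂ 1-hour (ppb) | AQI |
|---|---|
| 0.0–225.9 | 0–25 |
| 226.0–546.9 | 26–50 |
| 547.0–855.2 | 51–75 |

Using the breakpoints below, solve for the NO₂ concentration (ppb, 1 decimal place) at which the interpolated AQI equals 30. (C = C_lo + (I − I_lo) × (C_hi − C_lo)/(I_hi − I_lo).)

AQI 30 lies in the 26–50 band, which corresponds to 226.0–546.9 ppb.
C = 226.0 + (30−26)×(546.9−226.0)/(50−26) = 226.0 + 4×320.9/24 ≈ 279.483 ppb → 279.5 ppb to 1 dp.

279.5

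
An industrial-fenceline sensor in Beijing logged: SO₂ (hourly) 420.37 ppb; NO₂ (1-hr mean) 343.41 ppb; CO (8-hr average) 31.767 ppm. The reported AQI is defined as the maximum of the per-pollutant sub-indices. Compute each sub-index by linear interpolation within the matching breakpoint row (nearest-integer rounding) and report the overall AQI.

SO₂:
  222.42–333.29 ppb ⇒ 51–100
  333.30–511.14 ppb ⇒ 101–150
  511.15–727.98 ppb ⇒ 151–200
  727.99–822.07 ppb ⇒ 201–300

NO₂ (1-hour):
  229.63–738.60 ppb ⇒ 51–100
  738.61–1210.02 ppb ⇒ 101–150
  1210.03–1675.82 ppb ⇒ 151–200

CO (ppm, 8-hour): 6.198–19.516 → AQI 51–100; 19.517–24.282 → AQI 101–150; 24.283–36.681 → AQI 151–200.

181

SO₂: 420.37 lies in 333.30–511.14, so I_lo=101, I_hi=150, C_lo=333.30, C_hi=511.14.
(150−101)/(511.14−333.30) × (420.37−333.30) + 101 = 49/177.84 × 87.07 + 101 ≈ 124.99 → 125.
NO₂ 343.41: bracket 229.63–738.60 → index 51–100; slope 49/508.97, offset 113.78.
AQI = 51 + 49/508.97·113.78 ≈ 61.95 ⇒ 62.
CO 31.767: bracket 24.283–36.681 → index 151–200; slope 49/12.398, offset 7.484.
AQI = 151 + 49/12.398·7.484 ≈ 180.58 ⇒ 181.
Sub-indices: SO₂→125, NO₂→62, CO→181. Overall AQI = max = 181; dominant pollutant is CO.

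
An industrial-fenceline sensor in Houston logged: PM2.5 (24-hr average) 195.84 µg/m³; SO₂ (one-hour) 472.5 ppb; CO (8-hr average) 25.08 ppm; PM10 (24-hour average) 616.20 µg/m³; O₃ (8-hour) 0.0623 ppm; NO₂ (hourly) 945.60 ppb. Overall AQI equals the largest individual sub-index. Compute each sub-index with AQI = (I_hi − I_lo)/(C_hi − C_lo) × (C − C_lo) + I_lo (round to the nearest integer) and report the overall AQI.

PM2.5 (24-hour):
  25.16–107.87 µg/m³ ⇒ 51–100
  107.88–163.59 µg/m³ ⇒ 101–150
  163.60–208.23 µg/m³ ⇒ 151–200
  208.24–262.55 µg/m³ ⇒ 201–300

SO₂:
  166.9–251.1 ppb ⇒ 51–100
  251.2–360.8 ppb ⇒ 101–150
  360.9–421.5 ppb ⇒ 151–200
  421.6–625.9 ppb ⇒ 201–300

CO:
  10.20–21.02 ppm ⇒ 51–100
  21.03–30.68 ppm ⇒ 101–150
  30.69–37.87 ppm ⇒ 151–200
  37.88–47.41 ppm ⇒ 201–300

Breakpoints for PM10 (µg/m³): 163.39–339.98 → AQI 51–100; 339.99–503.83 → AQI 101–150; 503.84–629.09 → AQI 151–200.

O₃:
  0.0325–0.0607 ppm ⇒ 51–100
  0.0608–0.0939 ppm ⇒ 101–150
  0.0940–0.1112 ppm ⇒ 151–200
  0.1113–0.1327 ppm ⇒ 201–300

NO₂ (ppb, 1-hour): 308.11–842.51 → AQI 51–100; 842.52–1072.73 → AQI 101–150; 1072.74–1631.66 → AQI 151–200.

PM2.5: 195.84 lies in 163.60–208.23, so I_lo=151, I_hi=200, C_lo=163.60, C_hi=208.23.
(200−151)/(208.23−163.60) × (195.84−163.60) + 151 = 49/44.63 × 32.24 + 151 ≈ 186.40 → 186.
SO₂: row 421.6–625.9 (AQI 201–300). (300−201)·(472.5−421.6)/(625.9−421.6) + 201 = 99·50.9/204.3 + 201 ≈ 225.67 → 226.
CO: 25.08 lies in 21.03–30.68, so I_lo=101, I_hi=150, C_lo=21.03, C_hi=30.68.
(150−101)/(30.68−21.03) × (25.08−21.03) + 101 = 49/9.65 × 4.05 + 101 ≈ 121.56 → 122.
PM10: 616.20 lies in 503.84–629.09, so I_lo=151, I_hi=200, C_lo=503.84, C_hi=629.09.
(200−151)/(629.09−503.84) × (616.20−503.84) + 151 = 49/125.25 × 112.36 + 151 ≈ 194.96 → 195.
O₃ 0.0623: bracket 0.0608–0.0939 → index 101–150; slope 49/0.0331, offset 0.0015.
AQI = 101 + 49/0.0331·0.0015 ≈ 103.22 ⇒ 103.
NO₂: 945.60 ∈ [842.52, 1072.73] ↔ index [101, 150].
101 + (945.60−842.52)·(150−101)/(1072.73−842.52) = 101 + 103.08·49/230.21 ≈ 122.94, so AQI = 123.
Sub-indices: PM2.5→186, SO₂→226, CO→122, PM10→195, O₃→103, NO₂→123. Overall AQI = max = 226; dominant pollutant is SO₂.

226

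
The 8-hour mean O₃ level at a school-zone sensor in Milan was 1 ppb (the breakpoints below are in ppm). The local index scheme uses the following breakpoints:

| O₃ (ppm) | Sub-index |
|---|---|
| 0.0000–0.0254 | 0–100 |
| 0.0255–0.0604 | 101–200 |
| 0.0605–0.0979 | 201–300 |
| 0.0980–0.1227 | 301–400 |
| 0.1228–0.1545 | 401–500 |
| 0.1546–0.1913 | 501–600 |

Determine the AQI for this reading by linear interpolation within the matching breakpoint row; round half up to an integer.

Convert: 1 ppb = 0.0010 ppm.
O₃: 0.0010 ∈ [0.0000, 0.0254] ↔ index [0, 100].
0 + (0.0010−0.0000)·(100−0)/(0.0254−0.0000) = 0 + 0.0010·100/0.0254 ≈ 3.94, so AQI = 4.

4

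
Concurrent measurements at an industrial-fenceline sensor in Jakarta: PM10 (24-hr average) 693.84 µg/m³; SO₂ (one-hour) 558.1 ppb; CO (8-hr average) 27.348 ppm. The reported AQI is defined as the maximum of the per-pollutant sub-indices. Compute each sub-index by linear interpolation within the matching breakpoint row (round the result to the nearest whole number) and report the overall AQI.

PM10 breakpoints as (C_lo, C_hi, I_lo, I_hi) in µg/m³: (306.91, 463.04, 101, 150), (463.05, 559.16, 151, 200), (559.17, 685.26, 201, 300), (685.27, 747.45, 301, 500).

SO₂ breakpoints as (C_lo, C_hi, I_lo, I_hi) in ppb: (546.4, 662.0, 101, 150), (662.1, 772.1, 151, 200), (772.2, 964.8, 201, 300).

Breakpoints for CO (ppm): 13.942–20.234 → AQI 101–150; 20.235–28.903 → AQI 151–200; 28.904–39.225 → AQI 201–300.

PM10: 693.84 lies in 685.27–747.45, so I_lo=301, I_hi=500, C_lo=685.27, C_hi=747.45.
(500−301)/(747.45−685.27) × (693.84−685.27) + 301 = 199/62.18 × 8.57 + 301 ≈ 328.43 → 328.
SO₂ 558.1: bracket 546.4–662.0 → index 101–150; slope 49/115.6, offset 11.7.
AQI = 101 + 49/115.6·11.7 ≈ 105.96 ⇒ 106.
CO: 27.348 lies in 20.235–28.903, so I_lo=151, I_hi=200, C_lo=20.235, C_hi=28.903.
(200−151)/(28.903−20.235) × (27.348−20.235) + 151 = 49/8.668 × 7.113 + 151 ≈ 191.21 → 191.
Sub-indices: PM10→328, SO₂→106, CO→191. Overall AQI = max = 328; dominant pollutant is PM10.
AQI 328: Hazardous.

328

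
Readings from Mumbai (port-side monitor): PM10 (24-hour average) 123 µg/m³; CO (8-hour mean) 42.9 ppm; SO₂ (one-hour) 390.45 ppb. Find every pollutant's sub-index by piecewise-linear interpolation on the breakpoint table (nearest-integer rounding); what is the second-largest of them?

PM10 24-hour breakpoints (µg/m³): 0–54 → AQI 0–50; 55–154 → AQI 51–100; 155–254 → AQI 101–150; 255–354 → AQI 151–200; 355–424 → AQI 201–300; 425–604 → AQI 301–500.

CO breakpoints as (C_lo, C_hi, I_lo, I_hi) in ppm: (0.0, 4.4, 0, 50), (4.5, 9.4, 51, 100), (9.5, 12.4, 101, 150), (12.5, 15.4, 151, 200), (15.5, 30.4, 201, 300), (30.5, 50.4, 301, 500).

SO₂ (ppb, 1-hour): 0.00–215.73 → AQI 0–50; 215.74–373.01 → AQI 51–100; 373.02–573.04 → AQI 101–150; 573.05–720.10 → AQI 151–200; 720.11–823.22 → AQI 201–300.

105

PM10: 123 ∈ [55, 154] ↔ index [51, 100].
51 + (123−55)·(100−51)/(154−55) = 51 + 68·49/99 ≈ 84.66, so AQI = 85.
CO: 42.9 lies in 30.5–50.4, so I_lo=301, I_hi=500, C_lo=30.5, C_hi=50.4.
(500−301)/(50.4−30.5) × (42.9−30.5) + 301 = 199/19.9 × 12.4 + 301 ≈ 425.00 → 425.
SO₂: 390.45 lies in 373.02–573.04, so I_lo=101, I_hi=150, C_lo=373.02, C_hi=573.04.
(150−101)/(573.04−373.02) × (390.45−373.02) + 101 = 49/200.02 × 17.43 + 101 ≈ 105.27 → 105.
Sub-indices: PM10→85, CO→425, SO₂→105. Ranked high→low: 425, 105, 85. Second-highest sub-index = 105.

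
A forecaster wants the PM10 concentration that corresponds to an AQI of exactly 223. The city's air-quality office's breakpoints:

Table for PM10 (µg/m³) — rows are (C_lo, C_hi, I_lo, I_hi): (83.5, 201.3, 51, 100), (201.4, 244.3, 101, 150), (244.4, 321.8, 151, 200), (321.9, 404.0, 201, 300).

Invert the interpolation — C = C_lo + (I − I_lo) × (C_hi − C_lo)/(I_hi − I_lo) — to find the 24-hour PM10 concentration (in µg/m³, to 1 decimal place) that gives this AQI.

340.1

AQI 223 lies in the 201–300 band, which corresponds to 321.9–404.0 µg/m³.
C = 321.9 + (223−201)×(404.0−321.9)/(300−201) = 321.9 + 22×82.1/99 ≈ 340.144 µg/m³ → 340.1 µg/m³ to 1 dp.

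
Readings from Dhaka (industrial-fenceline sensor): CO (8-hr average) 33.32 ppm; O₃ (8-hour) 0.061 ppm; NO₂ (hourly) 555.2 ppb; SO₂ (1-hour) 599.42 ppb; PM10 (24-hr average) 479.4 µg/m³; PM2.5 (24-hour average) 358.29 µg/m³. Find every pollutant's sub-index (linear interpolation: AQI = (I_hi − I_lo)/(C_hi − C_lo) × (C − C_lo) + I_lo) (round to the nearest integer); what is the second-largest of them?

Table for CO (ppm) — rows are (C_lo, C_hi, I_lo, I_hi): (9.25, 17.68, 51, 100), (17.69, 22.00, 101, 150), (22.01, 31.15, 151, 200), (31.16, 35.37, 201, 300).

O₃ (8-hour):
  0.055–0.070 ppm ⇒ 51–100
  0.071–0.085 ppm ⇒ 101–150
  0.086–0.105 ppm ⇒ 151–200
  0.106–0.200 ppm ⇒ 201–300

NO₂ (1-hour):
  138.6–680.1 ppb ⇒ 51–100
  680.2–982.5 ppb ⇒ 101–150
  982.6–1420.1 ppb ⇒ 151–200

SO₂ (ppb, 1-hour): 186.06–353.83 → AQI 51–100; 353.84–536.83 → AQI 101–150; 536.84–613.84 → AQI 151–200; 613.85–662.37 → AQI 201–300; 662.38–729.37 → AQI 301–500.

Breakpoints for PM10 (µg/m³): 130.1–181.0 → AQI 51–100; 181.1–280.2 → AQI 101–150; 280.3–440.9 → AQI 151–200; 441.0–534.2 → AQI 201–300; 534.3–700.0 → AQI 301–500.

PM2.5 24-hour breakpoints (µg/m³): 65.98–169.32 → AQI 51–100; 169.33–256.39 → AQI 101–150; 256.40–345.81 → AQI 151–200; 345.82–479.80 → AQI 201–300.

242

CO: 33.32 lies in 31.16–35.37, so I_lo=201, I_hi=300, C_lo=31.16, C_hi=35.37.
(300−201)/(35.37−31.16) × (33.32−31.16) + 201 = 99/4.21 × 2.16 + 201 ≈ 251.79 → 252.
O₃: 0.061 ∈ [0.055, 0.070] ↔ index [51, 100].
51 + (0.061−0.055)·(100−51)/(0.070−0.055) = 51 + 0.006·49/0.015 ≈ 70.60, so AQI = 71.
NO₂: 555.2 ∈ [138.6, 680.1] ↔ index [51, 100].
51 + (555.2−138.6)·(100−51)/(680.1−138.6) = 51 + 416.6·49/541.5 ≈ 88.70, so AQI = 89.
SO₂: 599.42 lies in 536.84–613.84, so I_lo=151, I_hi=200, C_lo=536.84, C_hi=613.84.
(200−151)/(613.84−536.84) × (599.42−536.84) + 151 = 49/77.00 × 62.58 + 151 ≈ 190.82 → 191.
PM10: row 441.0–534.2 (AQI 201–300). (300−201)·(479.4−441.0)/(534.2−441.0) + 201 = 99·38.4/93.2 + 201 ≈ 241.79 → 242.
PM2.5: 358.29 ∈ [345.82, 479.80] ↔ index [201, 300].
201 + (358.29−345.82)·(300−201)/(479.80−345.82) = 201 + 12.47·99/133.98 ≈ 210.21, so AQI = 210.
Sub-indices: CO→252, O₃→71, NO₂→89, SO₂→191, PM10→242, PM2.5→210. Ranked high→low: 252, 242, 210, 191, 89, 71. Second-highest sub-index = 242.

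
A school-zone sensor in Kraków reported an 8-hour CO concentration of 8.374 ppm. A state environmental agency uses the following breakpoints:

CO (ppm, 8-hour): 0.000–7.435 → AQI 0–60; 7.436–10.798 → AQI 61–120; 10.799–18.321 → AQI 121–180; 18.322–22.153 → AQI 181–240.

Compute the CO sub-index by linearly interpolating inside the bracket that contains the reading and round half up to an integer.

CO 8.374: bracket 7.436–10.798 → index 61–120; slope 59/3.362, offset 0.938.
AQI = 61 + 59/3.362·0.938 ≈ 77.46 ⇒ 77.

77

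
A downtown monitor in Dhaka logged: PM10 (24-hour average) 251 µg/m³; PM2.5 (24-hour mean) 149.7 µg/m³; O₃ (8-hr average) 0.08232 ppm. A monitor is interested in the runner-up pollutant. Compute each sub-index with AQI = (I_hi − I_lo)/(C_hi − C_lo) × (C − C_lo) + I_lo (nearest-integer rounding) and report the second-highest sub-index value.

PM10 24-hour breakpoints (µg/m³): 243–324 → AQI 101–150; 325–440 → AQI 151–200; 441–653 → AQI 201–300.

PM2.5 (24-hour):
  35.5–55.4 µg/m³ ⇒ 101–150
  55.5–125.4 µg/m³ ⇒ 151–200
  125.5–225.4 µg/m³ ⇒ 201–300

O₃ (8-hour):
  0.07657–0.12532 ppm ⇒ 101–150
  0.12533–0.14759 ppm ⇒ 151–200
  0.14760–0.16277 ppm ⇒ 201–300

107

PM10 251: bracket 243–324 → index 101–150; slope 49/81, offset 8.
AQI = 101 + 49/81·8 ≈ 105.84 ⇒ 106.
PM2.5: 149.7 lies in 125.5–225.4, so I_lo=201, I_hi=300, C_lo=125.5, C_hi=225.4.
(300−201)/(225.4−125.5) × (149.7−125.5) + 201 = 99/99.9 × 24.2 + 201 ≈ 224.98 → 225.
O₃: 0.08232 ∈ [0.07657, 0.12532] ↔ index [101, 150].
101 + (0.08232−0.07657)·(150−101)/(0.12532−0.07657) = 101 + 0.00575·49/0.04875 ≈ 106.78, so AQI = 107.
Sub-indices: PM10→106, PM2.5→225, O₃→107. Ranked high→low: 225, 107, 106. Second-highest sub-index = 107.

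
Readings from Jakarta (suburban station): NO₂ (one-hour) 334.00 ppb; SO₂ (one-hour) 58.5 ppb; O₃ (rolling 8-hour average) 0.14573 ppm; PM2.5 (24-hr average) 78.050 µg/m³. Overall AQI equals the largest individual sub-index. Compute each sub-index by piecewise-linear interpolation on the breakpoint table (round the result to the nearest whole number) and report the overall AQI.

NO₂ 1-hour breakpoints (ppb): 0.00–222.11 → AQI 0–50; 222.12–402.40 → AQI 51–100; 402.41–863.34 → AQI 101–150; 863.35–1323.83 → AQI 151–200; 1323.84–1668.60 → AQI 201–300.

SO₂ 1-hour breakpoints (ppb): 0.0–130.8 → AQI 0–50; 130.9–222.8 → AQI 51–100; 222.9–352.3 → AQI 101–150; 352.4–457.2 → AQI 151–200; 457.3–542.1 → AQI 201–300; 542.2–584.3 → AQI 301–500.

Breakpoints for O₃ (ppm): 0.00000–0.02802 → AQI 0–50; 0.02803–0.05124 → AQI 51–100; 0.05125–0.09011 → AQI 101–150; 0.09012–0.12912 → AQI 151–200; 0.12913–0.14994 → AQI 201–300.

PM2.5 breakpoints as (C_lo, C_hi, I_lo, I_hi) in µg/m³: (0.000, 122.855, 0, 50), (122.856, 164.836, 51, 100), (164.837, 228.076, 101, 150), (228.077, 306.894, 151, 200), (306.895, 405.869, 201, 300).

NO₂: 334.00 ∈ [222.12, 402.40] ↔ index [51, 100].
51 + (334.00−222.12)·(100−51)/(402.40−222.12) = 51 + 111.88·49/180.28 ≈ 81.41, so AQI = 81.
SO₂: 58.5 lies in 0.0–130.8, so I_lo=0, I_hi=50, C_lo=0.0, C_hi=130.8.
(50−0)/(130.8−0.0) × (58.5−0.0) + 0 = 50/130.8 × 58.5 + 0 ≈ 22.36 → 22.
O₃: row 0.12913–0.14994 (AQI 201–300). (300−201)·(0.14573−0.12913)/(0.14994−0.12913) + 201 = 99·0.01660/0.02081 + 201 ≈ 279.97 → 280.
PM2.5: row 0.000–122.855 (AQI 0–50). (50−0)·(78.050−0.000)/(122.855−0.000) + 0 = 50·78.050/122.855 + 0 ≈ 31.77 → 32.
Sub-indices: NO₂→81, SO₂→22, O₃→280, PM2.5→32. Overall AQI = max = 280; dominant pollutant is O₃.

280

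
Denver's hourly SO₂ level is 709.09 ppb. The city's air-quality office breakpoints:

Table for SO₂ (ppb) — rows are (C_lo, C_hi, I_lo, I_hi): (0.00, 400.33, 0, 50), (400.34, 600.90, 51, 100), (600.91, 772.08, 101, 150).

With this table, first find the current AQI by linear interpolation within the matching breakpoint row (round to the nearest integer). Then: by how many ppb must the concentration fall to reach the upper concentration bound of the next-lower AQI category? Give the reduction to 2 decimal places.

SO₂ 709.09: bracket 600.91–772.08 → index 101–150; slope 49/171.17, offset 108.18.
AQI = 101 + 49/171.17·108.18 ≈ 131.97 ⇒ 132.
Current AQI 132 is in the Unhealthy for Sensitive Groups range (101–150). The next-lower category tops out at AQI 100, whose upper concentration bound is 600.90 ppb.
Reduction needed = 709.09 − 600.90 = 108.19 ppb.

108.19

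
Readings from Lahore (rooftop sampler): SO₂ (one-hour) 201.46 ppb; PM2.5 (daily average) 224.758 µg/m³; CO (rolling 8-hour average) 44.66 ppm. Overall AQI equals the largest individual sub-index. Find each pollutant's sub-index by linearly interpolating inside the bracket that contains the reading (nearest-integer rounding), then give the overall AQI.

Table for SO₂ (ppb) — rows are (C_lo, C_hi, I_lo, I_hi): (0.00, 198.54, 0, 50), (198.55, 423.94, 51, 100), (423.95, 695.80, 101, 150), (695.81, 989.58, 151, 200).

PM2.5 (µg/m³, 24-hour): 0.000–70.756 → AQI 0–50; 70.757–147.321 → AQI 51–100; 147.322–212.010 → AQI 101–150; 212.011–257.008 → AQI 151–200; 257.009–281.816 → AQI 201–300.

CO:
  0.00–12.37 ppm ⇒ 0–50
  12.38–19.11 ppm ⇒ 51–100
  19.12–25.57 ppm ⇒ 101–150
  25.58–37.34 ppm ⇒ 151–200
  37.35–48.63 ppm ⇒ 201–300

265

SO₂ 201.46: bracket 198.55–423.94 → index 51–100; slope 49/225.39, offset 2.91.
AQI = 51 + 49/225.39·2.91 ≈ 51.63 ⇒ 52.
PM2.5 224.758: bracket 212.011–257.008 → index 151–200; slope 49/44.997, offset 12.747.
AQI = 151 + 49/44.997·12.747 ≈ 164.88 ⇒ 165.
CO 44.66: bracket 37.35–48.63 → index 201–300; slope 99/11.28, offset 7.31.
AQI = 201 + 99/11.28·7.31 ≈ 265.16 ⇒ 265.
Sub-indices: SO₂→52, PM2.5→165, CO→265. Overall AQI = max = 265; dominant pollutant is CO.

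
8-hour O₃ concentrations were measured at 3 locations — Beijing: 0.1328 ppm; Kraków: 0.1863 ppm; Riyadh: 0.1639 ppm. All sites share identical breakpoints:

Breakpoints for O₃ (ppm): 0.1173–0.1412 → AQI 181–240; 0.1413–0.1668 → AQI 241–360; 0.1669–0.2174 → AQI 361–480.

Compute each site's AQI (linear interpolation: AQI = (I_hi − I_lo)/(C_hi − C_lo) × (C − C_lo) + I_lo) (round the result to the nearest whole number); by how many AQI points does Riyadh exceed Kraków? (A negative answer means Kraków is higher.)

Beijing: 0.1328 lies in 0.1173–0.1412, so I_lo=181, I_hi=240, C_lo=0.1173, C_hi=0.1412.
(240−181)/(0.1412−0.1173) × (0.1328−0.1173) + 181 = 59/0.0239 × 0.0155 + 181 ≈ 219.26 → 219.
Kraków: 0.1863 ∈ [0.1669, 0.2174] ↔ index [361, 480].
361 + (0.1863−0.1669)·(480−361)/(0.2174−0.1669) = 361 + 0.0194·119/0.0505 ≈ 406.71, so AQI = 407.
Riyadh 0.1639: bracket 0.1413–0.1668 → index 241–360; slope 119/0.0255, offset 0.0226.
AQI = 241 + 119/0.0255·0.0226 ≈ 346.47 ⇒ 346.
AQIs: Beijing=219, Kraków=407, Riyadh=346. Riyadh (346) − Kraków (407) = -61.

-61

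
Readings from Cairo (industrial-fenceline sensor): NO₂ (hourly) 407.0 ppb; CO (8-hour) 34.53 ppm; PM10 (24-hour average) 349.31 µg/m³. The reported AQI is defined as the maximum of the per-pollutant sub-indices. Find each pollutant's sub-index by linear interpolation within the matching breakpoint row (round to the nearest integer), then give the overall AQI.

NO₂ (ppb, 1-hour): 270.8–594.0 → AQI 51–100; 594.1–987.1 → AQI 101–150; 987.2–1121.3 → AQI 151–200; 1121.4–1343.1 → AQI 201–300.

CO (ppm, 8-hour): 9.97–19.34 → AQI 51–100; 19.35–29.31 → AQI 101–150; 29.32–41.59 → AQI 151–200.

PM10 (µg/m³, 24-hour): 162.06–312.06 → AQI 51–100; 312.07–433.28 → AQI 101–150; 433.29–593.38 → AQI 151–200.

172

NO₂: 407.0 lies in 270.8–594.0, so I_lo=51, I_hi=100, C_lo=270.8, C_hi=594.0.
(100−51)/(594.0−270.8) × (407.0−270.8) + 51 = 49/323.2 × 136.2 + 51 ≈ 71.65 → 72.
CO 34.53: bracket 29.32–41.59 → index 151–200; slope 49/12.27, offset 5.21.
AQI = 151 + 49/12.27·5.21 ≈ 171.81 ⇒ 172.
PM10: 349.31 ∈ [312.07, 433.28] ↔ index [101, 150].
101 + (349.31−312.07)·(150−101)/(433.28−312.07) = 101 + 37.24·49/121.21 ≈ 116.05, so AQI = 116.
Sub-indices: NO₂→72, CO→172, PM10→116. Overall AQI = max = 172; dominant pollutant is CO.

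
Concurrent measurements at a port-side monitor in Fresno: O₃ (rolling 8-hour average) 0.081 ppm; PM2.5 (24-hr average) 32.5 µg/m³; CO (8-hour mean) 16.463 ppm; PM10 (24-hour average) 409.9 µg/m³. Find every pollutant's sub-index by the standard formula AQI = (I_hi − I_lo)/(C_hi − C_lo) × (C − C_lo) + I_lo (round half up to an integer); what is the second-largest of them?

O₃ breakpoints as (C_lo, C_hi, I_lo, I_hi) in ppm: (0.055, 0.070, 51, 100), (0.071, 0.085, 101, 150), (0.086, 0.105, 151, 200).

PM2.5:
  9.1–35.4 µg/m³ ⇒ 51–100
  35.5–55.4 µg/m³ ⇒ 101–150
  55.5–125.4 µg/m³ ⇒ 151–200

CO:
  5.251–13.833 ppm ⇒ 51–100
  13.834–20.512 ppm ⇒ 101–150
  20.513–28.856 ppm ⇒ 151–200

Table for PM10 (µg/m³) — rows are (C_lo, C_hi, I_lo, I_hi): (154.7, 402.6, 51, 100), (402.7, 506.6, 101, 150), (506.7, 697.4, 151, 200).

120

O₃: 0.081 ∈ [0.071, 0.085] ↔ index [101, 150].
101 + (0.081−0.071)·(150−101)/(0.085−0.071) = 101 + 0.010·49/0.014 ≈ 136.00, so AQI = 136.
PM2.5: 32.5 lies in 9.1–35.4, so I_lo=51, I_hi=100, C_lo=9.1, C_hi=35.4.
(100−51)/(35.4−9.1) × (32.5−9.1) + 51 = 49/26.3 × 23.4 + 51 ≈ 94.60 → 95.
CO: 16.463 ∈ [13.834, 20.512] ↔ index [101, 150].
101 + (16.463−13.834)·(150−101)/(20.512−13.834) = 101 + 2.629·49/6.678 ≈ 120.29, so AQI = 120.
PM10: 409.9 lies in 402.7–506.6, so I_lo=101, I_hi=150, C_lo=402.7, C_hi=506.6.
(150−101)/(506.6−402.7) × (409.9−402.7) + 101 = 49/103.9 × 7.2 + 101 ≈ 104.40 → 104.
Sub-indices: O₃→136, PM2.5→95, CO→120, PM10→104. Ranked high→low: 136, 120, 104, 95. Second-highest sub-index = 120.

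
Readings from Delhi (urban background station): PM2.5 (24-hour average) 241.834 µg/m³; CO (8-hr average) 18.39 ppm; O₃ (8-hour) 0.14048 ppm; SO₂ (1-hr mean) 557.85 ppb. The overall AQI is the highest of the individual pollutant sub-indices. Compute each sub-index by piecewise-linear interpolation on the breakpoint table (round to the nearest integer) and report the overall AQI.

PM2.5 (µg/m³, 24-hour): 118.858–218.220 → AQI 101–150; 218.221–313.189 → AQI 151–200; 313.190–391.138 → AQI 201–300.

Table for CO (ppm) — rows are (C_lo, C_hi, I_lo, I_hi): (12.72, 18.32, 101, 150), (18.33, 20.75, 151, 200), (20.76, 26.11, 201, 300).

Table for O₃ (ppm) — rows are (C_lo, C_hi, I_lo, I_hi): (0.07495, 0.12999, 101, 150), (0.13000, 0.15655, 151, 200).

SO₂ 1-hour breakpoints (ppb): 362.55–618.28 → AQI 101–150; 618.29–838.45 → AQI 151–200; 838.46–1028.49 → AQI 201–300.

170

PM2.5: 241.834 ∈ [218.221, 313.189] ↔ index [151, 200].
151 + (241.834−218.221)·(200−151)/(313.189−218.221) = 151 + 23.613·49/94.968 ≈ 163.18, so AQI = 163.
CO 18.39: bracket 18.33–20.75 → index 151–200; slope 49/2.42, offset 0.06.
AQI = 151 + 49/2.42·0.06 ≈ 152.21 ⇒ 152.
O₃ 0.14048: bracket 0.13000–0.15655 → index 151–200; slope 49/0.02655, offset 0.01048.
AQI = 151 + 49/0.02655·0.01048 ≈ 170.34 ⇒ 170.
SO₂: 557.85 lies in 362.55–618.28, so I_lo=101, I_hi=150, C_lo=362.55, C_hi=618.28.
(150−101)/(618.28−362.55) × (557.85−362.55) + 101 = 49/255.73 × 195.30 + 101 ≈ 138.42 → 138.
Sub-indices: PM2.5→163, CO→152, O₃→170, SO₂→138. Overall AQI = max = 170; dominant pollutant is O₃.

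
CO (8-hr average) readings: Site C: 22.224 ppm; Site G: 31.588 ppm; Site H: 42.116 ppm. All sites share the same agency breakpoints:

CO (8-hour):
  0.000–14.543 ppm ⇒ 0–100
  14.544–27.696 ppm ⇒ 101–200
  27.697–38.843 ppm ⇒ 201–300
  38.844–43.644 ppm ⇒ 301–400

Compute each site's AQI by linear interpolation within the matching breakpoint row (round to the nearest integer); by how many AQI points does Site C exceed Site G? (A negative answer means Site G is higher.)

-77

Site C: 22.224 ∈ [14.544, 27.696] ↔ index [101, 200].
101 + (22.224−14.544)·(200−101)/(27.696−14.544) = 101 + 7.680·99/13.152 ≈ 158.81, so AQI = 159.
Site G 31.588: bracket 27.697–38.843 → index 201–300; slope 99/11.146, offset 3.891.
AQI = 201 + 99/11.146·3.891 ≈ 235.56 ⇒ 236.
Site H: row 38.844–43.644 (AQI 301–400). (400−301)·(42.116−38.844)/(43.644−38.844) + 301 = 99·3.272/4.800 + 301 ≈ 368.49 → 368.
AQIs: Site C=159, Site G=236, Site H=368. Site C (159) − Site G (236) = -77.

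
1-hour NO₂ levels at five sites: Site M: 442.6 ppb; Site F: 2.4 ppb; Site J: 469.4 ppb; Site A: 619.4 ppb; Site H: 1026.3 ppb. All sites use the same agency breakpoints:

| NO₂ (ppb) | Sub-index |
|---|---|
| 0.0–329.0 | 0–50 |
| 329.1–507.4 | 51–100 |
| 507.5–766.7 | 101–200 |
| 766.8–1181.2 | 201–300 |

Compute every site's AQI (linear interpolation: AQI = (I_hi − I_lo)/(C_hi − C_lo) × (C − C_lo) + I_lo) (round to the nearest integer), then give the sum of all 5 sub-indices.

Site M: 442.6 ∈ [329.1, 507.4] ↔ index [51, 100].
51 + (442.6−329.1)·(100−51)/(507.4−329.1) = 51 + 113.5·49/178.3 ≈ 82.19, so AQI = 82.
Site F: 2.4 ∈ [0.0, 329.0] ↔ index [0, 50].
0 + (2.4−0.0)·(50−0)/(329.0−0.0) = 0 + 2.4·50/329.0 ≈ 0.36, so AQI = 0.
Site J: row 329.1–507.4 (AQI 51–100). (100−51)·(469.4−329.1)/(507.4−329.1) + 51 = 49·140.3/178.3 + 51 ≈ 89.56 → 90.
Site A: 619.4 ∈ [507.5, 766.7] ↔ index [101, 200].
101 + (619.4−507.5)·(200−101)/(766.7−507.5) = 101 + 111.9·99/259.2 ≈ 143.74, so AQI = 144.
Site H 1026.3: bracket 766.8–1181.2 → index 201–300; slope 99/414.4, offset 259.5.
AQI = 201 + 99/414.4·259.5 ≈ 262.99 ⇒ 263.
AQIs: Site M=82, Site F=0, Site J=90, Site A=144, Site H=263. Sum = 82 + 0 + 90 + 144 + 263 = 579.

579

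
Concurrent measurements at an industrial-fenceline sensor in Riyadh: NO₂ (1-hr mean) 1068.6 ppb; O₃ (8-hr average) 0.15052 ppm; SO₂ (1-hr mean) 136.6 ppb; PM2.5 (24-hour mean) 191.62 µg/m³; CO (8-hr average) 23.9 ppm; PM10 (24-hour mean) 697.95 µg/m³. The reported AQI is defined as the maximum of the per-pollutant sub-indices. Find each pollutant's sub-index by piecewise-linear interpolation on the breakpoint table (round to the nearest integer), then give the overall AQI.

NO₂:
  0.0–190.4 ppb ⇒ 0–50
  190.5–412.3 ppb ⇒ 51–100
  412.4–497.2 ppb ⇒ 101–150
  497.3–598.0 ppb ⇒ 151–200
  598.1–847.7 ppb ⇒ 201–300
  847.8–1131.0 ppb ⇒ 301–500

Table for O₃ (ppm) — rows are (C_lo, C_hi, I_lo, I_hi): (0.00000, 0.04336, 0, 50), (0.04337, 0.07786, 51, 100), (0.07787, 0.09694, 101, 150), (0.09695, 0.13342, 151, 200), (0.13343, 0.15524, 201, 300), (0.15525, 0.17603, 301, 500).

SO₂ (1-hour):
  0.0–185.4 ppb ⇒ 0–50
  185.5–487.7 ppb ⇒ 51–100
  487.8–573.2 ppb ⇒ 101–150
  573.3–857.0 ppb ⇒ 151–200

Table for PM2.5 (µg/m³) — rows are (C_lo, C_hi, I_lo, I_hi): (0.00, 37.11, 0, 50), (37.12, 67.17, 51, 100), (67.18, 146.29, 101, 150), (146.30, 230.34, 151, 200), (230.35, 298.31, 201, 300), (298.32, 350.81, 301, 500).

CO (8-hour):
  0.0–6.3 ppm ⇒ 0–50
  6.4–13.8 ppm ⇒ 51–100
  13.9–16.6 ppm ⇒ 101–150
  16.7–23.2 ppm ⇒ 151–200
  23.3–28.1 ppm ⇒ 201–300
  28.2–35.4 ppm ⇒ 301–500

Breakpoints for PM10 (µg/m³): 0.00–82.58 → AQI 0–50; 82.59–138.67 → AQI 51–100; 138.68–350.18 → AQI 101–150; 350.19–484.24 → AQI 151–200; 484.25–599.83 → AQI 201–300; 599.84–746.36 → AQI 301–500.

456

NO₂: 1068.6 lies in 847.8–1131.0, so I_lo=301, I_hi=500, C_lo=847.8, C_hi=1131.0.
(500−301)/(1131.0−847.8) × (1068.6−847.8) + 301 = 199/283.2 × 220.8 + 301 ≈ 456.15 → 456.
O₃ 0.15052: bracket 0.13343–0.15524 → index 201–300; slope 99/0.02181, offset 0.01709.
AQI = 201 + 99/0.02181·0.01709 ≈ 278.57 ⇒ 279.
SO₂: 136.6 lies in 0.0–185.4, so I_lo=0, I_hi=50, C_lo=0.0, C_hi=185.4.
(50−0)/(185.4−0.0) × (136.6−0.0) + 0 = 50/185.4 × 136.6 + 0 ≈ 36.84 → 37.
PM2.5: row 146.30–230.34 (AQI 151–200). (200−151)·(191.62−146.30)/(230.34−146.30) + 151 = 49·45.32/84.04 + 151 ≈ 177.42 → 177.
CO: 23.9 lies in 23.3–28.1, so I_lo=201, I_hi=300, C_lo=23.3, C_hi=28.1.
(300−201)/(28.1−23.3) × (23.9−23.3) + 201 = 99/4.8 × 0.6 + 201 ≈ 213.38 → 213.
PM10 697.95: bracket 599.84–746.36 → index 301–500; slope 199/146.52, offset 98.11.
AQI = 301 + 199/146.52·98.11 ≈ 434.25 ⇒ 434.
Sub-indices: NO₂→456, O₃→279, SO₂→37, PM2.5→177, CO→213, PM10→434. Overall AQI = max = 456; dominant pollutant is NO₂.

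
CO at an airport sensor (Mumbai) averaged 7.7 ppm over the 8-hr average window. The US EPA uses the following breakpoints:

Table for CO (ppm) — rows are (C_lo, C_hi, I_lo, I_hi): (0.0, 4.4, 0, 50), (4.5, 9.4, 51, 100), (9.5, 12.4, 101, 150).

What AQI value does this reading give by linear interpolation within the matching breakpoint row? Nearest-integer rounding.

CO: row 4.5–9.4 (AQI 51–100). (100−51)·(7.7−4.5)/(9.4−4.5) + 51 = 49·3.2/4.9 + 51 ≈ 83.00 → 83.

83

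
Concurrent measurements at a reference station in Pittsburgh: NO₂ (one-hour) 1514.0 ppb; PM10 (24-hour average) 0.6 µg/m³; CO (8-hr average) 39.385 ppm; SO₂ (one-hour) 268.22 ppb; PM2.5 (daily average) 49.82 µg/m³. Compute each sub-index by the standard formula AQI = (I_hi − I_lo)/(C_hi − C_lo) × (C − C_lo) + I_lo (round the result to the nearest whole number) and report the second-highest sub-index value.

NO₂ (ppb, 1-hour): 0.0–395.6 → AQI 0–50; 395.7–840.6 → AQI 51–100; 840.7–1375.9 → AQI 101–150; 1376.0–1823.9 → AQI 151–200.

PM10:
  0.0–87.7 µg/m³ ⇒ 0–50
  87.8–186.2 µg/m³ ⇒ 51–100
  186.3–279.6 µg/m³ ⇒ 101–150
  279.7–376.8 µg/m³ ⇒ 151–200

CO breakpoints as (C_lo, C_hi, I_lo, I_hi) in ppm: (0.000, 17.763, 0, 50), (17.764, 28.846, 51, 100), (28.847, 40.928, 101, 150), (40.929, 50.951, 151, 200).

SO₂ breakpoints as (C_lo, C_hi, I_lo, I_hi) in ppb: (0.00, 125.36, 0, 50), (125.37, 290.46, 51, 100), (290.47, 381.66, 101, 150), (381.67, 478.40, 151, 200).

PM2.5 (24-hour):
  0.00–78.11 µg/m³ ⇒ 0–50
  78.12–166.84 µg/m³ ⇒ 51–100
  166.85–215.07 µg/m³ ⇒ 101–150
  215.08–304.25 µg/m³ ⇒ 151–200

144

NO₂: 1514.0 ∈ [1376.0, 1823.9] ↔ index [151, 200].
151 + (1514.0−1376.0)·(200−151)/(1823.9−1376.0) = 151 + 138.0·49/447.9 ≈ 166.10, so AQI = 166.
PM10: 0.6 ∈ [0.0, 87.7] ↔ index [0, 50].
0 + (0.6−0.0)·(50−0)/(87.7−0.0) = 0 + 0.6·50/87.7 ≈ 0.34, so AQI = 0.
CO: 39.385 lies in 28.847–40.928, so I_lo=101, I_hi=150, C_lo=28.847, C_hi=40.928.
(150−101)/(40.928−28.847) × (39.385−28.847) + 101 = 49/12.081 × 10.538 + 101 ≈ 143.74 → 144.
SO₂ 268.22: bracket 125.37–290.46 → index 51–100; slope 49/165.09, offset 142.85.
AQI = 51 + 49/165.09·142.85 ≈ 93.40 ⇒ 93.
PM2.5: 49.82 ∈ [0.00, 78.11] ↔ index [0, 50].
0 + (49.82−0.00)·(50−0)/(78.11−0.00) = 0 + 49.82·50/78.11 ≈ 31.89, so AQI = 32.
Sub-indices: NO₂→166, PM10→0, CO→144, SO₂→93, PM2.5→32. Ranked high→low: 166, 144, 93, 32, 0. Second-highest sub-index = 144.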